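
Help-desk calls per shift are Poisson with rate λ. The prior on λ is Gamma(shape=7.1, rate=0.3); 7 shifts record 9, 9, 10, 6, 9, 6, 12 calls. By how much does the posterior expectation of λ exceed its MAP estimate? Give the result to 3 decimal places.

0.137

Σ counts = 61. Posterior: Gamma(shape = 7.1+61 = 68.1, rate = 0.3+7 = 7.3).
Mode = (α−1)/β = 67.1/7.3 = 9.192.
Mean = α/β = 68.1/7.3 = 9.329.
Difference = 9.329 − 9.192 = 0.137.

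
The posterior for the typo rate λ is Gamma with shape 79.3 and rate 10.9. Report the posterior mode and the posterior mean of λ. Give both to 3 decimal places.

Mode = (α−1)/β = 78.3/10.9 = 7.183.
Mean = α/β = 79.3/10.9 = 7.275.
Mean > mode: the posterior has a right tail.

MAP = 7.183; posterior mean = 7.275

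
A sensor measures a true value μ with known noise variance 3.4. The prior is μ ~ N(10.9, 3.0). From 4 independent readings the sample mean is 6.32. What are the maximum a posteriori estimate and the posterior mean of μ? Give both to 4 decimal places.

μ_MAP = 7.3312, E[μ|data] = 7.3312

Posterior for μ is Normal. Precision-weighted mean: (1/3.0·10.9 + 4/3.4·6.32) / (1/3.0 + 4/3.4) = 7.3312.
A Normal posterior is symmetric, so mode = mean.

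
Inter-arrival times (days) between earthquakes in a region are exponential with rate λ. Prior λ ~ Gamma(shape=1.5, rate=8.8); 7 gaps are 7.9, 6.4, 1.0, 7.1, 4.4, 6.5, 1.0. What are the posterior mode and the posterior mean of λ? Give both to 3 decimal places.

Σ times = 34.3. Posterior: Gamma(shape = 1.5+7 = 8.5, rate = 8.8+34.3 = 43.1).
Mode = (α−1)/β = 7.5/43.1 = 0.174.
Mean = α/β = 8.5/43.1 = 0.197.

λ_MAP = 0.174, E[λ|data] = 0.197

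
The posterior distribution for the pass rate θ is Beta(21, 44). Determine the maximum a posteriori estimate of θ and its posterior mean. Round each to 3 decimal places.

MAP = 0.317, posterior mean = 0.323

Mode = (21−1)/(21+44−2) = 20/63 = 0.317.
Mean = 21/(21+44) = 21/65 = 0.323.
Right-skewed posterior ⇒ mode < mean.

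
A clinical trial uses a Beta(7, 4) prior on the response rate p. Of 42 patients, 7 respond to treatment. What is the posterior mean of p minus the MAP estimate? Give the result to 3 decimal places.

0.009

Posterior: Beta(7+7, 4+35) = Beta(14, 39).
Mode = (14−1)/(14+39−2) = 13/51 = 0.255.
Mean = 14/(14+39) = 14/53 = 0.264.
Difference = 0.264 − 0.255 = 0.009.
Mean > mode: the posterior has a right tail.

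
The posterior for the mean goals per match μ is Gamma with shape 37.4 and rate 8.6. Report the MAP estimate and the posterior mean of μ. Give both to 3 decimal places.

Mode = (α−1)/β = 36.4/8.6 = 4.233.
Mean = α/β = 37.4/8.6 = 4.349.
The mean is pulled above the mode by the posterior's right skew.

MAP = 4.233, posterior mean = 4.349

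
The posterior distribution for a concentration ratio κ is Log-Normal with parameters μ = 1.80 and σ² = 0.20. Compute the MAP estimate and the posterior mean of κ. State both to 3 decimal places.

MAP: 4.953. Posterior mean: 6.686.

Mode = exp(μ − σ²) = exp(1.60) = 4.953.
Mean = exp(μ + σ²/2) = exp(1.900) = 6.686.
Mean > mode: the posterior has a right tail.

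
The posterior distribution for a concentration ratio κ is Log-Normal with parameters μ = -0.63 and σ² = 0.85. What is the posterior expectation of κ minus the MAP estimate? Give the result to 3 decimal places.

Mode = exp(μ − σ²) = exp(-1.48) = 0.228.
Mean = exp(μ + σ²/2) = exp(-0.205) = 0.815.
Difference = 0.815 − 0.228 = 0.587.
Mean > mode: the posterior has a right tail.

0.587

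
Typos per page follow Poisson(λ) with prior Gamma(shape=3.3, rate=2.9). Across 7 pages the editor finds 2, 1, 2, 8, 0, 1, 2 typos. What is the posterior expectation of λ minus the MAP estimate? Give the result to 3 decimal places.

0.101

Σ counts = 16. Posterior: Gamma(shape = 3.3+16 = 19.3, rate = 2.9+7 = 9.9).
Mode = (α−1)/β = 18.3/9.9 = 1.848.
Mean = α/β = 19.3/9.9 = 1.949.
Difference = 1.949 − 1.848 = 0.101.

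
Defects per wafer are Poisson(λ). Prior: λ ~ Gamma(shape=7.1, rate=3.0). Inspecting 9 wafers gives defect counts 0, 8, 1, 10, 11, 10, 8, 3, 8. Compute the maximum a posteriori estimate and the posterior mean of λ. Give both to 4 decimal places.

Σ counts = 59. Posterior: Gamma(shape = 7.1+59 = 66.1, rate = 3.0+9 = 12.0).
Mode = (α−1)/β = 65.1/12.0 = 5.4250.
Mean = α/β = 66.1/12.0 = 5.5083.

maximum a posteriori estimate = 5.4250, posterior mean = 5.5083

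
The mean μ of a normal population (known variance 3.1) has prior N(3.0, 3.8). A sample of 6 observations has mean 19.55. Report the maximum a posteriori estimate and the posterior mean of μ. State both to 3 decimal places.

μ_MAP = 17.569, E[μ|data] = 17.569

Posterior for μ is Normal. Precision-weighted mean: (1/3.8·3.0 + 6/3.1·19.55) / (1/3.8 + 6/3.1) = 17.569.
A Normal posterior is symmetric, so mode = mean.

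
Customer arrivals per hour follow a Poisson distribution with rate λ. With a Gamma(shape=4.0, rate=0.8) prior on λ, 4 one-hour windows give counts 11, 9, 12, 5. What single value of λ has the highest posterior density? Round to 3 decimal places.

8.333

Σ counts = 37. Posterior: Gamma(shape = 4.0+37 = 41.0, rate = 0.8+4 = 4.8).
Mode = (α−1)/β = 40.0/4.8 = 8.333.
Mean = α/β = 41.0/4.8 = 8.542.
This is the posterior mode — the MAP estimate.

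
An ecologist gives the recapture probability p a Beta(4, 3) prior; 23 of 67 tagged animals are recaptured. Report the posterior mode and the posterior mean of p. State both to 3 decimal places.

MAP: 0.361. Posterior mean: 0.365.

Posterior: Beta(4+23, 3+44) = Beta(27, 47).
Mode = (27−1)/(27+47−2) = 26/72 = 0.361.
Mean = 27/(27+47) = 27/74 = 0.365.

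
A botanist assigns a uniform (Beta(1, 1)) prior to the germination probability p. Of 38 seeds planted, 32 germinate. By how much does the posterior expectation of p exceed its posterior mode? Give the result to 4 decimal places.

-0.0171

Posterior: Beta(1+32, 1+6) = Beta(33, 7).
Mode = (33−1)/(33+7−2) = 32/38 = 0.8421.
With a flat prior the MAP equals the MLE, 32/38.
Mean = 33/(33+7) = 33/40 = 0.8250.
Difference = 0.8250 − 0.8421 = -0.0171.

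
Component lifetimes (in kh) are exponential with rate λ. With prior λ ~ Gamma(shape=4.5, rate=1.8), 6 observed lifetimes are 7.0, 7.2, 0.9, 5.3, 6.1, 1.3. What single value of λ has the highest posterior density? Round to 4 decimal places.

0.3209

Σ times = 27.8. Posterior: Gamma(shape = 4.5+6 = 10.5, rate = 1.8+27.8 = 29.6).
Mode = (α−1)/β = 9.5/29.6 = 0.3209.
Mean = α/β = 10.5/29.6 = 0.3547.
This is the posterior mode — the MAP estimate.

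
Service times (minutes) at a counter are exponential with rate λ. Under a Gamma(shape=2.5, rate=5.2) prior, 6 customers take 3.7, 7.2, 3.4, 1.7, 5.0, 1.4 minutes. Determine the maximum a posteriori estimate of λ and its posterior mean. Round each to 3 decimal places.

λ_MAP = 0.272, E[λ|data] = 0.308

Σ times = 22.4. Posterior: Gamma(shape = 2.5+6 = 8.5, rate = 5.2+22.4 = 27.6).
Mode = (α−1)/β = 7.5/27.6 = 0.272.
Mean = α/β = 8.5/27.6 = 0.308.
The posterior is right-skewed, so the mean exceeds the mode.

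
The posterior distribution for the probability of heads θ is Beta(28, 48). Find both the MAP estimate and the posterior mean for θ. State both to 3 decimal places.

Mode = (28−1)/(28+48−2) = 27/74 = 0.365.
Mean = 28/(28+48) = 28/76 = 0.368.

MAP: 0.365. Posterior mean: 0.368.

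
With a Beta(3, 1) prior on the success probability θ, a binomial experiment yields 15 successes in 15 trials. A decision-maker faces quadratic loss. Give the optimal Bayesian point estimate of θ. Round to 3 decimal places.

Posterior: Beta(3+15, 1+0) = Beta(18, 1).
Since β = 1 ≤ 1 and α > 1, the Beta density is monotone increasing on [0,1]; the mode is at 1.
Mean = 18/(18+1) = 0.947.
Quadratic loss ⇒ the optimal estimator is the posterior mean.

0.947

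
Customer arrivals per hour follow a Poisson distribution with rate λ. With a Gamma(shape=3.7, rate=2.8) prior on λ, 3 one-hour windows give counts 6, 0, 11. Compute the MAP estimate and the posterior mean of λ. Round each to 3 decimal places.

Σ counts = 17. Posterior: Gamma(shape = 3.7+17 = 20.7, rate = 2.8+3 = 5.8).
Mode = (α−1)/β = 19.7/5.8 = 3.397.
Mean = α/β = 20.7/5.8 = 3.569.

MAP: 3.397. Posterior mean: 3.569.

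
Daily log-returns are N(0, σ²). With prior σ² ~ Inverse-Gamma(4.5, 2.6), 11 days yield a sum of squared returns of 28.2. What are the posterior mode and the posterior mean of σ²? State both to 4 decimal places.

MAP: 1.5182. Posterior mean: 1.8556.

Posterior: Inverse-Gamma(shape = 4.5+11/2 = 10.0, scale = 2.6+28.2/2 = 16.7).
Mode = β/(α+1) = 16.7/11.0 = 1.5182.
Mean = β/(α−1) = 16.7/9.0 = 1.8556.
Mean > mode: the posterior has a right tail.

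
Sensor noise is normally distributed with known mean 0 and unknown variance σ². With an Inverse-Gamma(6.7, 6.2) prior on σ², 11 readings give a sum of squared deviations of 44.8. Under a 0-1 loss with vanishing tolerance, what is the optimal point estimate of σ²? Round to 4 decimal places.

2.1667

Posterior: Inverse-Gamma(shape = 6.7+11/2 = 12.2, scale = 6.2+44.8/2 = 28.6).
Mode = β/(α+1) = 28.6/13.2 = 2.1667.
Mean = β/(α−1) = 28.6/11.2 = 2.5536.
This is the posterior mode — the MAP estimate.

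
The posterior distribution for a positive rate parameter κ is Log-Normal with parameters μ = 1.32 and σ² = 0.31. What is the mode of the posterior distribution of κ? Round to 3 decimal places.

Mode = exp(μ − σ²) = exp(1.01) = 2.746.
Mean = exp(μ + σ²/2) = exp(1.475) = 4.371.
This is the posterior mode — the MAP estimate.

2.746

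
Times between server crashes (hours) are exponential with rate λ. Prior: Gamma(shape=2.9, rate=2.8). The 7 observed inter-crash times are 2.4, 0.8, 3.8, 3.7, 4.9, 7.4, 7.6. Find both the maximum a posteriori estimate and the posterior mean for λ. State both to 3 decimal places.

Σ times = 30.6. Posterior: Gamma(shape = 2.9+7 = 9.9, rate = 2.8+30.6 = 33.4).
Mode = (α−1)/β = 8.9/33.4 = 0.266.
Mean = α/β = 9.9/33.4 = 0.296.

MAP: 0.266. Posterior mean: 0.296.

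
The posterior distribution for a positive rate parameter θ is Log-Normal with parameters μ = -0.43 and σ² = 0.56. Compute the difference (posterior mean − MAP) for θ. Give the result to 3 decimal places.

Mode = exp(μ − σ²) = exp(-0.99) = 0.372.
Mean = exp(μ + σ²/2) = exp(-0.150) = 0.861.
Difference = 0.861 − 0.372 = 0.489.

0.489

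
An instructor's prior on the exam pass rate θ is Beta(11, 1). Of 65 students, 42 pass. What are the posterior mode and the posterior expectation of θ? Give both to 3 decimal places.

Posterior: Beta(11+42, 1+23) = Beta(53, 24).
Mode = (53−1)/(53+24−2) = 52/75 = 0.693.
Mean = 53/(53+24) = 53/77 = 0.688.
The mean is pulled below the mode by the posterior's left skew.

posterior mode = 0.693, posterior expectation = 0.688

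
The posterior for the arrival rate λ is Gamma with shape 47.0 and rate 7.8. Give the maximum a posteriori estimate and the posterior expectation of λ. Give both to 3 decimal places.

Mode = (α−1)/β = 46.0/7.8 = 5.897.
Mean = α/β = 47.0/7.8 = 6.026.

MAP = 5.897, posterior mean = 6.026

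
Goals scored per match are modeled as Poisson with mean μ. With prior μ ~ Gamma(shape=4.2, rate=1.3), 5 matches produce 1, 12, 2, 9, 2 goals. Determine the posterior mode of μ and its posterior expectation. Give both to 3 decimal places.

Σ counts = 26. Posterior: Gamma(shape = 4.2+26 = 30.2, rate = 1.3+5 = 6.3).
Mode = (α−1)/β = 29.2/6.3 = 4.635.
Mean = α/β = 30.2/6.3 = 4.794.

MAP = 4.635; posterior mean = 4.794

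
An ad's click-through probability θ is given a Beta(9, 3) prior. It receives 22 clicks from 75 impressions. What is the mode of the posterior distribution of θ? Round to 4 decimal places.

Posterior: Beta(9+22, 3+53) = Beta(31, 56).
Mode = (31−1)/(31+56−2) = 30/85 = 0.3529.
Mean = 31/(31+56) = 31/87 = 0.3563.
This is the posterior mode — the MAP estimate.

0.3529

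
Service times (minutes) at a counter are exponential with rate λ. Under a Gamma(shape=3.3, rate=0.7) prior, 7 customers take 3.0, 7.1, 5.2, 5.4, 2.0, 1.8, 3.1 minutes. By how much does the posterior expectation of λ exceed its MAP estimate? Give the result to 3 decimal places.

Σ times = 27.6. Posterior: Gamma(shape = 3.3+7 = 10.3, rate = 0.7+27.6 = 28.3).
Mode = (α−1)/β = 9.3/28.3 = 0.329.
Mean = α/β = 10.3/28.3 = 0.364.
Difference = 0.364 − 0.329 = 0.035.
The mean is pulled above the mode by the posterior's right skew.

0.035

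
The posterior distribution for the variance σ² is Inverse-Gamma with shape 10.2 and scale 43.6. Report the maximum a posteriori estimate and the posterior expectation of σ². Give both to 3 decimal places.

σ²_MAP = 3.893, E[σ²|data] = 4.739

Mode = β/(α+1) = 43.6/11.2 = 3.893.
Mean = β/(α−1) = 43.6/9.2 = 4.739.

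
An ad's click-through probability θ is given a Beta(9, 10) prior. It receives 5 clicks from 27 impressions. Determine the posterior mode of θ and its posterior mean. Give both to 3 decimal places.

MAP: 0.295. Posterior mean: 0.304.

Posterior: Beta(9+5, 10+22) = Beta(14, 32).
Mode = (14−1)/(14+32−2) = 13/44 = 0.295.
Mean = 14/(14+32) = 14/46 = 0.304.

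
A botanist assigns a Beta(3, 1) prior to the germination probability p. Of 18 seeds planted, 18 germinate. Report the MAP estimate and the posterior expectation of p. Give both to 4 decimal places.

MAP estimate = 1.0000, posterior expectation = 0.9545

Posterior: Beta(3+18, 1+0) = Beta(21, 1).
Since β = 1 ≤ 1 and α > 1, the Beta density is monotone increasing on [0,1]; the mode is at 1.
Mean = 21/(21+1) = 0.9545.
Mode > mean: the posterior has a left tail.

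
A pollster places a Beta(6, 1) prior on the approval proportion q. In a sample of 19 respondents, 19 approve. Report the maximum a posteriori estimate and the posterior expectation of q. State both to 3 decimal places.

MAP: 1.000. Posterior mean: 0.962.

Posterior: Beta(6+19, 1+0) = Beta(25, 1).
Since β = 1 ≤ 1 and α > 1, the Beta density is monotone increasing on [0,1]; the mode is at 1.
Mean = 25/(25+1) = 0.962.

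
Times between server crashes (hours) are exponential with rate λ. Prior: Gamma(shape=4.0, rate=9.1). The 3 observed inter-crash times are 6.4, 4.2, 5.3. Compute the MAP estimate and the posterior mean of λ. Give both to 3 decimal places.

MAP = 0.240, posterior mean = 0.280

Σ times = 15.9. Posterior: Gamma(shape = 4.0+3 = 7.0, rate = 9.1+15.9 = 25.0).
Mode = (α−1)/β = 6.0/25.0 = 0.240.
Mean = α/β = 7.0/25.0 = 0.280.
Mean > mode: the posterior has a right tail.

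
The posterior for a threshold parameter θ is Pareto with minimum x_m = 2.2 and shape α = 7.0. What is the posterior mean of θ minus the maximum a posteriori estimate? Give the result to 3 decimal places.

0.367

The Pareto density is strictly decreasing on [x_m, ∞), so the mode is x_m = 2.200.
Mean = α·x_m/(α−1) = 7.0·2.2/6.0 = 2.567.
Difference = 2.567 − 2.200 = 0.367.
The mean is pulled above the mode by the posterior's right skew.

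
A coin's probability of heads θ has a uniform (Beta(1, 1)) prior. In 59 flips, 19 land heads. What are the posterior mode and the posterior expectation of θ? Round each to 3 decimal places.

Posterior: Beta(1+19, 1+40) = Beta(20, 41).
Mode = (20−1)/(20+41−2) = 19/59 = 0.322.
With a flat prior the MAP equals the MLE, 19/59.
Mean = 20/(20+41) = 20/61 = 0.328.
The mean is pulled above the mode by the posterior's right skew.

posterior mode = 0.322, posterior expectation = 0.328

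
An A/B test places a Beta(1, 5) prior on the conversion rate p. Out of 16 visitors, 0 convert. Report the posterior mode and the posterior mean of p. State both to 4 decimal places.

Posterior: Beta(1+0, 5+16) = Beta(1, 21).
Since α = 1 ≤ 1 and β > 1, the Beta density is monotone decreasing on [0,1]; the mode is at 0.
Mean = 1/(1+21) = 0.0455.
Right-skewed posterior ⇒ mode < mean.

p_MAP = 0.0000, E[p|data] = 0.0455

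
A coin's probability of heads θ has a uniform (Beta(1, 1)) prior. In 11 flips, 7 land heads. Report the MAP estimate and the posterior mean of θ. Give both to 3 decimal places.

Posterior: Beta(1+7, 1+4) = Beta(8, 5).
Mode = (8−1)/(8+5−2) = 7/11 = 0.636.
With a flat prior the MAP equals the MLE, 7/11.
Mean = 8/(8+5) = 8/13 = 0.615.

MAP estimate = 0.636, posterior mean = 0.615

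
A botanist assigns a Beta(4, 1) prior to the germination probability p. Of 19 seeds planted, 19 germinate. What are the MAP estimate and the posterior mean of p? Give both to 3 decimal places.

MAP = 1.000, posterior mean = 0.958

Posterior: Beta(4+19, 1+0) = Beta(23, 1).
Since β = 1 ≤ 1 and α > 1, the Beta density is monotone increasing on [0,1]; the mode is at 1.
Mean = 23/(23+1) = 0.958.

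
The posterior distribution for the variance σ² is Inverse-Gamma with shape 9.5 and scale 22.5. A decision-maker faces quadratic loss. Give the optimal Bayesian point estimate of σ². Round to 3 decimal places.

Mode = β/(α+1) = 22.5/10.5 = 2.143.
Mean = β/(α−1) = 22.5/8.5 = 2.647.
Quadratic loss ⇒ the optimal estimator is the posterior mean.

2.647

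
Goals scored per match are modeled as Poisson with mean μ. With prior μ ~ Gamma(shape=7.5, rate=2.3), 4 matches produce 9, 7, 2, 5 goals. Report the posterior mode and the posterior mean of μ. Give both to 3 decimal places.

posterior mode = 4.683, posterior mean = 4.841

Σ counts = 23. Posterior: Gamma(shape = 7.5+23 = 30.5, rate = 2.3+4 = 6.3).
Mode = (α−1)/β = 29.5/6.3 = 4.683.
Mean = α/β = 30.5/6.3 = 4.841.
Mean > mode: the posterior has a right tail.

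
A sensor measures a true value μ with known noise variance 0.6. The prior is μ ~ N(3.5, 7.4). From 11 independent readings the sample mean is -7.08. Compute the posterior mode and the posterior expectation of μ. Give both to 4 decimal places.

Posterior for μ is Normal. Precision-weighted mean: (1/7.4·3.5 + 11/0.6·-7.08) / (1/7.4 + 11/0.6) = -7.0026.
A Normal posterior is symmetric, so mode = mean.

MAP = -7.0026, posterior mean = -7.0026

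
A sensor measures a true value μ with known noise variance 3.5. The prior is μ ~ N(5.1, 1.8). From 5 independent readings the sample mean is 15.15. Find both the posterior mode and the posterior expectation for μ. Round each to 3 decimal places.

posterior mode = 12.336, posterior expectation = 12.336

Posterior for μ is Normal. Precision-weighted mean: (1/1.8·5.1 + 5/3.5·15.15) / (1/1.8 + 5/3.5) = 12.336.
A Normal posterior is symmetric, so mode = mean.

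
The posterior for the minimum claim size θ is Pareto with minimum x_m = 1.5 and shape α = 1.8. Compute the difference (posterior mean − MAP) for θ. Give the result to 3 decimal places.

1.875

The Pareto density is strictly decreasing on [x_m, ∞), so the mode is x_m = 1.500.
Mean = α·x_m/(α−1) = 1.8·1.5/0.8 = 3.375.
Difference = 3.375 − 1.500 = 1.875.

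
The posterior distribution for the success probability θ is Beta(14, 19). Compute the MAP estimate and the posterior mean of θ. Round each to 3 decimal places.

Mode = (14−1)/(14+19−2) = 13/31 = 0.419.
Mean = 14/(14+19) = 14/33 = 0.424.

θ_MAP = 0.419, E[θ|data] = 0.424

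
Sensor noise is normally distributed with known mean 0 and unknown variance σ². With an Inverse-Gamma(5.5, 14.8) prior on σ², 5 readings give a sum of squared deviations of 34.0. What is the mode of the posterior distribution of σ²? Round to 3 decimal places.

3.533

Posterior: Inverse-Gamma(shape = 5.5+5/2 = 8.0, scale = 14.8+34.0/2 = 31.8).
Mode = β/(α+1) = 31.8/9.0 = 3.533.
Mean = β/(α−1) = 31.8/7.0 = 4.543.
This is the posterior mode — the MAP estimate.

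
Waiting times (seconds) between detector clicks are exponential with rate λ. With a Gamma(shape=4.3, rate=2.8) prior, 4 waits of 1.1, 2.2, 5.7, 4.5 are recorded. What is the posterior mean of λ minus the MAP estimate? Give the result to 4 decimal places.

0.0613

Σ times = 13.5. Posterior: Gamma(shape = 4.3+4 = 8.3, rate = 2.8+13.5 = 16.3).
Mode = (α−1)/β = 7.3/16.3 = 0.4479.
Mean = α/β = 8.3/16.3 = 0.5092.
Difference = 0.5092 − 0.4479 = 0.0613.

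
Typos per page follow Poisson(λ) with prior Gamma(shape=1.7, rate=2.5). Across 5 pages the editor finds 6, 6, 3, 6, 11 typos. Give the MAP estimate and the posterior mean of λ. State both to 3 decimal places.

Σ counts = 32. Posterior: Gamma(shape = 1.7+32 = 33.7, rate = 2.5+5 = 7.5).
Mode = (α−1)/β = 32.7/7.5 = 4.360.
Mean = α/β = 33.7/7.5 = 4.493.

MAP = 4.360, posterior mean = 4.493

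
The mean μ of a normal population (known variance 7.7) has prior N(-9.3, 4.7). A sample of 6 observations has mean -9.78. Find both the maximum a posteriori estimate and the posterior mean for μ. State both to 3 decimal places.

Posterior for μ is Normal. Precision-weighted mean: (1/4.7·-9.3 + 6/7.7·-9.78) / (1/4.7 + 6/7.7) = -9.677.
A Normal posterior is symmetric, so mode = mean.

maximum a posteriori estimate = -9.677, posterior mean = -9.677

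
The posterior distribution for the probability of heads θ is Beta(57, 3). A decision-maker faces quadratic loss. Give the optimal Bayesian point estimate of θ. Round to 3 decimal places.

0.950

Mode = (57−1)/(57+3−2) = 56/58 = 0.966.
Mean = 57/(57+3) = 57/60 = 0.950.
Quadratic loss ⇒ the optimal estimator is the posterior mean.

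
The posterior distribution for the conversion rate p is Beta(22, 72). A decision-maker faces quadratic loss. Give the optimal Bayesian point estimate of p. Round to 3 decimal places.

0.234

Mode = (22−1)/(22+72−2) = 21/92 = 0.228.
Mean = 22/(22+72) = 22/94 = 0.234.
Quadratic loss ⇒ the optimal estimator is the posterior mean.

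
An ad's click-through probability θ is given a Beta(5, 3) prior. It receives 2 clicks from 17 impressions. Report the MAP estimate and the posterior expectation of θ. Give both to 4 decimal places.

MAP = 0.2609; posterior mean = 0.2800

Posterior: Beta(5+2, 3+15) = Beta(7, 18).
Mode = (7−1)/(7+18−2) = 6/23 = 0.2609.
Mean = 7/(7+18) = 7/25 = 0.2800.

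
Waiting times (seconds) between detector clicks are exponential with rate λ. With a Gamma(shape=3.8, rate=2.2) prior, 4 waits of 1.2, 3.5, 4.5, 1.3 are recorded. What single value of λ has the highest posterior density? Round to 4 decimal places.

0.5354

Σ times = 10.5. Posterior: Gamma(shape = 3.8+4 = 7.8, rate = 2.2+10.5 = 12.7).
Mode = (α−1)/β = 6.8/12.7 = 0.5354.
Mean = α/β = 7.8/12.7 = 0.6142.
This is the posterior mode — the MAP estimate.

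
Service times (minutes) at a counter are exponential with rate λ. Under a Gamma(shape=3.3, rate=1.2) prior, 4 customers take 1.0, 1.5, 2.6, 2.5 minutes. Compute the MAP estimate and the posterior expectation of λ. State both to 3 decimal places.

Σ times = 7.6. Posterior: Gamma(shape = 3.3+4 = 7.3, rate = 1.2+7.6 = 8.8).
Mode = (α−1)/β = 6.3/8.8 = 0.716.
Mean = α/β = 7.3/8.8 = 0.830.
The mean is pulled above the mode by the posterior's right skew.

MAP: 0.716. Posterior mean: 0.830.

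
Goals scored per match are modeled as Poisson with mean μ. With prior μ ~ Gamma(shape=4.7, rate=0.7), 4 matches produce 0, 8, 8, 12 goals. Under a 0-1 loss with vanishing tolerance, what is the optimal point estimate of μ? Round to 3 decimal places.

Σ counts = 28. Posterior: Gamma(shape = 4.7+28 = 32.7, rate = 0.7+4 = 4.7).
Mode = (α−1)/β = 31.7/4.7 = 6.745.
Mean = α/β = 32.7/4.7 = 6.957.
This is the posterior mode — the MAP estimate.

6.745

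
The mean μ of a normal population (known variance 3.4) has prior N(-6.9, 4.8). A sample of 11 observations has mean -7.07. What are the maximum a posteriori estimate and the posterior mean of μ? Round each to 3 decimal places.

maximum a posteriori estimate = -7.060, posterior mean = -7.060

Posterior for μ is Normal. Precision-weighted mean: (1/4.8·-6.9 + 11/3.4·-7.07) / (1/4.8 + 11/3.4) = -7.060.
A Normal posterior is symmetric, so mode = mean.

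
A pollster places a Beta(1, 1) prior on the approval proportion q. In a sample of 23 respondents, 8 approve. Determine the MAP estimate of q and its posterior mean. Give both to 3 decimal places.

MAP estimate = 0.348, posterior mean = 0.360

Posterior: Beta(1+8, 1+15) = Beta(9, 16).
Mode = (9−1)/(9+16−2) = 8/23 = 0.348.
With a flat prior the MAP equals the MLE, 8/23.
Mean = 9/(9+16) = 9/25 = 0.360.
The posterior is right-skewed, so the mean exceeds the mode.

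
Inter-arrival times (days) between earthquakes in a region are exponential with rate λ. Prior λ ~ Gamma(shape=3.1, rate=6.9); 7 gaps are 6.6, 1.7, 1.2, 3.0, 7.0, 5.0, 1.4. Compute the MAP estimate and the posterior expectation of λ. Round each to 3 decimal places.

Σ times = 25.9. Posterior: Gamma(shape = 3.1+7 = 10.1, rate = 6.9+25.9 = 32.8).
Mode = (α−1)/β = 9.1/32.8 = 0.277.
Mean = α/β = 10.1/32.8 = 0.308.

MAP = 0.277; posterior mean = 0.308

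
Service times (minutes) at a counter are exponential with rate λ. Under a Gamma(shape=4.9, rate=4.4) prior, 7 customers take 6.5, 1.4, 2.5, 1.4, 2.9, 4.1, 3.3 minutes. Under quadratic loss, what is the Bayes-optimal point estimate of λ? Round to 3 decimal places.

Σ times = 22.1. Posterior: Gamma(shape = 4.9+7 = 11.9, rate = 4.4+22.1 = 26.5).
Mode = (α−1)/β = 10.9/26.5 = 0.411.
Mean = α/β = 11.9/26.5 = 0.449.
Quadratic loss ⇒ the optimal estimator is the posterior mean.

0.449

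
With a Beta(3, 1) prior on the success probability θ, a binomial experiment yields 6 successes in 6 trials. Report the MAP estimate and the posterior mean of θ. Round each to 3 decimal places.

Posterior: Beta(3+6, 1+0) = Beta(9, 1).
Since β = 1 ≤ 1 and α > 1, the Beta density is monotone increasing on [0,1]; the mode is at 1.
Mean = 9/(9+1) = 0.900.

MAP estimate = 1.000, posterior mean = 0.900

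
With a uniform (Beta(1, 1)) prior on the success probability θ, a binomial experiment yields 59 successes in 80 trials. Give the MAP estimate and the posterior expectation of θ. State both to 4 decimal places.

Posterior: Beta(1+59, 1+21) = Beta(60, 22).
Mode = (60−1)/(60+22−2) = 59/80 = 0.7375.
With a flat prior the MAP equals the MLE, 59/80.
Mean = 60/(60+22) = 60/82 = 0.7317.
Left-skewed posterior ⇒ mean < mode.

MAP = 0.7375; posterior mean = 0.7317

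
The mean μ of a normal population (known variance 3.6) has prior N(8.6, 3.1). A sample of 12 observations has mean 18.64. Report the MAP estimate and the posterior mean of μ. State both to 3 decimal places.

Posterior for μ is Normal. Precision-weighted mean: (1/3.1·8.6 + 12/3.6·18.64) / (1/3.1 + 12/3.6) = 17.754.
A Normal posterior is symmetric, so mode = mean.

μ_MAP = 17.754, E[μ|data] = 17.754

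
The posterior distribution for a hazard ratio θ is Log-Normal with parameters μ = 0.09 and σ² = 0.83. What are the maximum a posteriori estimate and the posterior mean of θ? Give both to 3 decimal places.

Mode = exp(μ − σ²) = exp(-0.74) = 0.477.
Mean = exp(μ + σ²/2) = exp(0.505) = 1.657.

θ_MAP = 0.477, E[θ|data] = 1.657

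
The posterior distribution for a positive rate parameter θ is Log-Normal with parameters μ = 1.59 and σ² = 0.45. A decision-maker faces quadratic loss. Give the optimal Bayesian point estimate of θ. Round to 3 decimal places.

Mode = exp(μ − σ²) = exp(1.14) = 3.127.
Mean = exp(μ + σ²/2) = exp(1.815) = 6.141.
Quadratic loss ⇒ the optimal estimator is the posterior mean.

6.141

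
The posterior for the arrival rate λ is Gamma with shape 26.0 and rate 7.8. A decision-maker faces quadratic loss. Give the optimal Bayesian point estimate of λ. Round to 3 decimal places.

Mode = (α−1)/β = 25.0/7.8 = 3.205.
Mean = α/β = 26.0/7.8 = 3.333.
Quadratic loss ⇒ the optimal estimator is the posterior mean.

3.333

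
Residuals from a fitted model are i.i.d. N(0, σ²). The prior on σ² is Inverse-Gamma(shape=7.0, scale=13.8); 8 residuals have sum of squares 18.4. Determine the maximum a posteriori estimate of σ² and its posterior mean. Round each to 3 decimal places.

MAP = 1.917; posterior mean = 2.300

Posterior: Inverse-Gamma(shape = 7.0+8/2 = 11.0, scale = 13.8+18.4/2 = 23.0).
Mode = β/(α+1) = 23.0/12.0 = 1.917.
Mean = β/(α−1) = 23.0/10.0 = 2.300.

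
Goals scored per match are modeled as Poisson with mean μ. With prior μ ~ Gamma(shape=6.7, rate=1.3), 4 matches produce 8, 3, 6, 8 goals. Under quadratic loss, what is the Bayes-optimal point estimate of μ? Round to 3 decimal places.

Σ counts = 25. Posterior: Gamma(shape = 6.7+25 = 31.7, rate = 1.3+4 = 5.3).
Mode = (α−1)/β = 30.7/5.3 = 5.792.
Mean = α/β = 31.7/5.3 = 5.981.
Quadratic loss ⇒ the optimal estimator is the posterior mean.

5.981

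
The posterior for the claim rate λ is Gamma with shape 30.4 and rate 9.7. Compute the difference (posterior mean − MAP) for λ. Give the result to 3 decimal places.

0.103

Mode = (α−1)/β = 29.4/9.7 = 3.031.
Mean = α/β = 30.4/9.7 = 3.134.
Difference = 3.134 − 3.031 = 0.103.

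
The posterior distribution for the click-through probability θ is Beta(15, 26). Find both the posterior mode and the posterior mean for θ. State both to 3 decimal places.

Mode = (15−1)/(15+26−2) = 14/39 = 0.359.
Mean = 15/(15+26) = 15/41 = 0.366.

MAP = 0.359; posterior mean = 0.366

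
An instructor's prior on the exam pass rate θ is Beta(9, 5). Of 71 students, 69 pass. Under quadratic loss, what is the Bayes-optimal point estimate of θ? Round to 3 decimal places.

Posterior: Beta(9+69, 5+2) = Beta(78, 7).
Mode = (78−1)/(78+7−2) = 77/83 = 0.928.
Mean = 78/(78+7) = 78/85 = 0.918.
Quadratic loss ⇒ the optimal estimator is the posterior mean.

0.918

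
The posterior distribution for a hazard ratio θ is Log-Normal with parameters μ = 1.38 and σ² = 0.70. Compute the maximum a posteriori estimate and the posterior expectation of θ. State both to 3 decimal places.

Mode = exp(μ − σ²) = exp(0.68) = 1.974.
Mean = exp(μ + σ²/2) = exp(1.730) = 5.641.

θ_MAP = 1.974, E[θ|data] = 5.641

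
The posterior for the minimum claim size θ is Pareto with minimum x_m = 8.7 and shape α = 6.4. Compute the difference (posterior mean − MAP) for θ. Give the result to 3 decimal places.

1.611

The Pareto density is strictly decreasing on [x_m, ∞), so the mode is x_m = 8.700.
Mean = α·x_m/(α−1) = 6.4·8.7/5.4 = 10.311.
Difference = 10.311 − 8.700 = 1.611.
The mean is pulled above the mode by the posterior's right skew.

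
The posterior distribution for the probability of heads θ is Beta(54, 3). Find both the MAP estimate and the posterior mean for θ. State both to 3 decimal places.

MAP = 0.964, posterior mean = 0.947

Mode = (54−1)/(54+3−2) = 53/55 = 0.964.
Mean = 54/(54+3) = 54/57 = 0.947.
The mean is pulled below the mode by the posterior's left skew.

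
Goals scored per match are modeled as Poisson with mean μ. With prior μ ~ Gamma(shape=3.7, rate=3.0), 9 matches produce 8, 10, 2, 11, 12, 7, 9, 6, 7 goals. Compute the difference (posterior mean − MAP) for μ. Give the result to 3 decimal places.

Σ counts = 72. Posterior: Gamma(shape = 3.7+72 = 75.7, rate = 3.0+9 = 12.0).
Mode = (α−1)/β = 74.7/12.0 = 6.225.
Mean = α/β = 75.7/12.0 = 6.308.
Difference = 6.308 − 6.225 = 0.083.

0.083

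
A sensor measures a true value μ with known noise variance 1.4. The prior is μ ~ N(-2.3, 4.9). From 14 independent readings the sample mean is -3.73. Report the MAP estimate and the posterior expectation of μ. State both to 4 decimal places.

Posterior for μ is Normal. Precision-weighted mean: (1/4.9·-2.3 + 14/1.4·-3.73) / (1/4.9 + 14/1.4) = -3.7014.
A Normal posterior is symmetric, so mode = mean.

μ_MAP = -3.7014, E[μ|data] = -3.7014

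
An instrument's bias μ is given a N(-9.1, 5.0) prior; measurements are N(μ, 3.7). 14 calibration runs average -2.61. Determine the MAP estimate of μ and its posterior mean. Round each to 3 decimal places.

MAP = -2.936, posterior mean = -2.936

Posterior for μ is Normal. Precision-weighted mean: (1/5.0·-9.1 + 14/3.7·-2.61) / (1/5.0 + 14/3.7) = -2.936.
A Normal posterior is symmetric, so mode = mean.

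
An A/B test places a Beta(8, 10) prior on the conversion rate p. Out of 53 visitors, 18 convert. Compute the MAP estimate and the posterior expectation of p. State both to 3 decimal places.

Posterior: Beta(8+18, 10+35) = Beta(26, 45).
Mode = (26−1)/(26+45−2) = 25/69 = 0.362.
Mean = 26/(26+45) = 26/71 = 0.366.
Mean > mode: the posterior has a right tail.

MAP estimate = 0.362, posterior expectation = 0.366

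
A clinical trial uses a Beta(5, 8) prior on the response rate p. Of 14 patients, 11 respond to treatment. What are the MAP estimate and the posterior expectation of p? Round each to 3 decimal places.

Posterior: Beta(5+11, 8+3) = Beta(16, 11).
Mode = (16−1)/(16+11−2) = 15/25 = 0.600.
Mean = 16/(16+11) = 16/27 = 0.593.

MAP = 0.600; posterior mean = 0.593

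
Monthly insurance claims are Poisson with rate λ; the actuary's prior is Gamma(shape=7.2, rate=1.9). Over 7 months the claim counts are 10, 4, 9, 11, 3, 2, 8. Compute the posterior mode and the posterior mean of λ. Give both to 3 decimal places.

Σ counts = 47. Posterior: Gamma(shape = 7.2+47 = 54.2, rate = 1.9+7 = 8.9).
Mode = (α−1)/β = 53.2/8.9 = 5.978.
Mean = α/β = 54.2/8.9 = 6.090.

MAP: 5.978. Posterior mean: 6.090.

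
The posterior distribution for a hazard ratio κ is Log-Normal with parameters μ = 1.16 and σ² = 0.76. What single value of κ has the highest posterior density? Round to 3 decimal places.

Mode = exp(μ − σ²) = exp(0.40) = 1.492.
Mean = exp(μ + σ²/2) = exp(1.540) = 4.665.
This is the posterior mode — the MAP estimate.

1.492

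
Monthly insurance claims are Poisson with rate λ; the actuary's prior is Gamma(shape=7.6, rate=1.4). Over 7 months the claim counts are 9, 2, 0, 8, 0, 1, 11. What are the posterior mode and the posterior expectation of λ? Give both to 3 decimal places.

posterior mode = 4.476, posterior expectation = 4.595

Σ counts = 31. Posterior: Gamma(shape = 7.6+31 = 38.6, rate = 1.4+7 = 8.4).
Mode = (α−1)/β = 37.6/8.4 = 4.476.
Mean = α/β = 38.6/8.4 = 4.595.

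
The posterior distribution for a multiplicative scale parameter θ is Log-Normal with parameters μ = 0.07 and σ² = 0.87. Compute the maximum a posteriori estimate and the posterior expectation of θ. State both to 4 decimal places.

Mode = exp(μ − σ²) = exp(-0.80) = 0.4493.
Mean = exp(μ + σ²/2) = exp(0.505) = 1.6570.
The posterior is right-skewed, so the mean exceeds the mode.

MAP: 0.4493. Posterior mean: 1.6570.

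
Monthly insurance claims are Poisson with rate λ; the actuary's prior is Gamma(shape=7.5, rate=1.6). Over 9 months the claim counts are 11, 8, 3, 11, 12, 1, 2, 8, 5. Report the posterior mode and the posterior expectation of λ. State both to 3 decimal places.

posterior mode = 6.368, posterior expectation = 6.462

Σ counts = 61. Posterior: Gamma(shape = 7.5+61 = 68.5, rate = 1.6+9 = 10.6).
Mode = (α−1)/β = 67.5/10.6 = 6.368.
Mean = α/β = 68.5/10.6 = 6.462.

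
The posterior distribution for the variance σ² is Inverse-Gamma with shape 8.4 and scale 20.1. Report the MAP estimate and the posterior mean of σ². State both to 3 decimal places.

MAP = 2.138; posterior mean = 2.716

Mode = β/(α+1) = 20.1/9.4 = 2.138.
Mean = β/(α−1) = 20.1/7.4 = 2.716.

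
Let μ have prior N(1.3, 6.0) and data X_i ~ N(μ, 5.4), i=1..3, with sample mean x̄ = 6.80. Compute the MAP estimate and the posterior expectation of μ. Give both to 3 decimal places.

MAP = 5.531; posterior mean = 5.531

Posterior for μ is Normal. Precision-weighted mean: (1/6.0·1.3 + 3/5.4·6.80) / (1/6.0 + 3/5.4) = 5.531.
A Normal posterior is symmetric, so mode = mean.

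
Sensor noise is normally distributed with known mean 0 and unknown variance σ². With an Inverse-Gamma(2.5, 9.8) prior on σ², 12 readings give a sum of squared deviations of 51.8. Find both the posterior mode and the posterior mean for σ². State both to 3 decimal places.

MAP = 3.758, posterior mean = 4.760

Posterior: Inverse-Gamma(shape = 2.5+12/2 = 8.5, scale = 9.8+51.8/2 = 35.7).
Mode = β/(α+1) = 35.7/9.5 = 3.758.
Mean = β/(α−1) = 35.7/7.5 = 4.760.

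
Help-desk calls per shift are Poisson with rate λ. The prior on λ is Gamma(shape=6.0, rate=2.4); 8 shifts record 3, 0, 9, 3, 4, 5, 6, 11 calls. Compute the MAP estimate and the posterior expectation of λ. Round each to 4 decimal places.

Σ counts = 41. Posterior: Gamma(shape = 6.0+41 = 47.0, rate = 2.4+8 = 10.4).
Mode = (α−1)/β = 46.0/10.4 = 4.4231.
Mean = α/β = 47.0/10.4 = 4.5192.

MAP estimate = 4.4231, posterior expectation = 4.5192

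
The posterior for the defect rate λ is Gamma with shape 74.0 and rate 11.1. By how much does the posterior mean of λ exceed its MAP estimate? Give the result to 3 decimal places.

0.090

Mode = (α−1)/β = 73.0/11.1 = 6.577.
Mean = α/β = 74.0/11.1 = 6.667.
Difference = 6.667 − 6.577 = 0.090.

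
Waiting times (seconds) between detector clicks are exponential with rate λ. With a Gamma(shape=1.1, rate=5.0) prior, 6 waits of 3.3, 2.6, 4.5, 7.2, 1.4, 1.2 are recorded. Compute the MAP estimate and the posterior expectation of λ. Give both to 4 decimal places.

λ_MAP = 0.2421, E[λ|data] = 0.2817

Σ times = 20.2. Posterior: Gamma(shape = 1.1+6 = 7.1, rate = 5.0+20.2 = 25.2).
Mode = (α−1)/β = 6.1/25.2 = 0.2421.
Mean = α/β = 7.1/25.2 = 0.2817.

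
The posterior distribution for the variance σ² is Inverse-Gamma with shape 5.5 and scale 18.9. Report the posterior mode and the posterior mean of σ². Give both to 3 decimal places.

MAP = 2.908; posterior mean = 4.200

Mode = β/(α+1) = 18.9/6.5 = 2.908.
Mean = β/(α−1) = 18.9/4.5 = 4.200.
The posterior is right-skewed, so the mean exceeds the mode.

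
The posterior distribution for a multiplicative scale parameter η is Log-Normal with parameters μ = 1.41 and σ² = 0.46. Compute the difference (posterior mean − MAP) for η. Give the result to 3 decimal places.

Mode = exp(μ − σ²) = exp(0.95) = 2.586.
Mean = exp(μ + σ²/2) = exp(1.640) = 5.155.
Difference = 5.155 − 2.586 = 2.569.
Mean > mode: the posterior has a right tail.

2.569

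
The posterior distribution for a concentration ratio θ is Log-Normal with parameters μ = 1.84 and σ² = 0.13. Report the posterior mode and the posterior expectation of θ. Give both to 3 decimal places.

Mode = exp(μ − σ²) = exp(1.71) = 5.529.
Mean = exp(μ + σ²/2) = exp(1.905) = 6.719.
Right-skewed posterior ⇒ mode < mean.

MAP: 5.529. Posterior mean: 6.719.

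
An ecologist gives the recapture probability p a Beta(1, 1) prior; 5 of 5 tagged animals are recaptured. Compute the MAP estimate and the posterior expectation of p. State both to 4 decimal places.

MAP estimate = 1.0000, posterior expectation = 0.8571

Posterior: Beta(1+5, 1+0) = Beta(6, 1).
Since β = 1 ≤ 1 and α > 1, the Beta density is monotone increasing on [0,1]; the mode is at 1.
Mean = 6/(6+1) = 0.8571.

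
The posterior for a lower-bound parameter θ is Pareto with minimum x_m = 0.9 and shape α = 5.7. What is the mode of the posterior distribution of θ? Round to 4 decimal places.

The Pareto density is strictly decreasing on [x_m, ∞), so the mode is x_m = 0.9000.
Mean = α·x_m/(α−1) = 5.7·0.9/4.7 = 1.0915.
This is the posterior mode — the MAP estimate.

0.9000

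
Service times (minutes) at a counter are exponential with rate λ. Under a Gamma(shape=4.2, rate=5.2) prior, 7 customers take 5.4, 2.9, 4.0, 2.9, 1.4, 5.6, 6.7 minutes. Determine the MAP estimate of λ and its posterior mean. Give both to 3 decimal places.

Σ times = 28.9. Posterior: Gamma(shape = 4.2+7 = 11.2, rate = 5.2+28.9 = 34.1).
Mode = (α−1)/β = 10.2/34.1 = 0.299.
Mean = α/β = 11.2/34.1 = 0.328.
Mean > mode: the posterior has a right tail.

MAP = 0.299; posterior mean = 0.328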